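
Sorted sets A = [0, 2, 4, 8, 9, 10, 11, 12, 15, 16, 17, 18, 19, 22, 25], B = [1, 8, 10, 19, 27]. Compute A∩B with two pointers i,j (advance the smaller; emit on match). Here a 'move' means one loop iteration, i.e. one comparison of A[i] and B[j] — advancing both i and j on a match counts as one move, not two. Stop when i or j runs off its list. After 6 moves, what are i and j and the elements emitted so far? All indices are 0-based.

i=5, j=2, emitted=[8]

i=0 j=0: 0<1, i++
i=1 j=0: 2>1, j++
i=1 j=1: 2<8, i++
i=2 j=1: 4<8, i++
i=3 j=1: 8==8 emit, i++,j++
i=4 j=2: 9<10, i++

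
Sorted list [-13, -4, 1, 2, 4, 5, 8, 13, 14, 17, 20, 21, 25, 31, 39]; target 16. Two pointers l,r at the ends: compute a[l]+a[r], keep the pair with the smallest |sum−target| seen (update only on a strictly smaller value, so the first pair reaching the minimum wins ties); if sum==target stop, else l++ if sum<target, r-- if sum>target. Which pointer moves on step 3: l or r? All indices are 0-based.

[0,14] -13+39=26 d=10 * → r--
[0,13] -13+31=18 d=2 * → r--
[0,12] -13+25=12 d=4 → l++

l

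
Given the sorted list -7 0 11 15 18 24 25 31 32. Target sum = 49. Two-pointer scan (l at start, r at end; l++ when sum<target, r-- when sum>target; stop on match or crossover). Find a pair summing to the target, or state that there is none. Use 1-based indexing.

(18, 31)

[1,9] -7+32=25 <49 → l++
[2,9] 0+32=32 <49 → l++
[3,9] 11+32=43 <49 → l++
[4,9] 15+32=47 <49 → l++
[5,9] 18+32=50 >49 → r--
[5,8] 18+31=49 → found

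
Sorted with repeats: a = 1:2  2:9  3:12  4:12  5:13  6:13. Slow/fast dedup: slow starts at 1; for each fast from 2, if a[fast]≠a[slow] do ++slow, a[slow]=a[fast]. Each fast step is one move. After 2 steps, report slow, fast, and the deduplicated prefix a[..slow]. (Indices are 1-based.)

slow=1 fast=2: a[fast]=9≠a[slow]=2 write a[2]=9, slow++,fast++
slow=2 fast=3: a[fast]=12≠a[slow]=9 write a[3]=12, slow++,fast++

slow=3, fast=4, prefix=[2, 9, 12]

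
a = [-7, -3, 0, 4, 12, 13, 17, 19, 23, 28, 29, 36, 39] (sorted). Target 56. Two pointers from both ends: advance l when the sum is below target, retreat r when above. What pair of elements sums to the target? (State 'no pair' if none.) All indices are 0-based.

l=0 r=12: -7+39=32 <56, l++
l=1 r=12: -3+39=36 <56, l++
l=2 r=12: 0+39=39 <56, l++
l=3 r=12: 4+39=43 <56, l++
l=4 r=12: 12+39=51 <56, l++
l=5 r=12: 13+39=52 <56, l++
l=6 r=12: 17+39=56, found

(17, 39)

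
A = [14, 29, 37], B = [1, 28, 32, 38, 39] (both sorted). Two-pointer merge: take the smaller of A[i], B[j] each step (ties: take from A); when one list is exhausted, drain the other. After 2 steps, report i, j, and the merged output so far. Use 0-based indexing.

i=1, j=1, merged so far=[1, 14]

[i=0,j=0] A[i]=14>B[j]=1 take 1 → j++
[i=0,j=1] A[i]=14<=B[j]=28 take 14 → i++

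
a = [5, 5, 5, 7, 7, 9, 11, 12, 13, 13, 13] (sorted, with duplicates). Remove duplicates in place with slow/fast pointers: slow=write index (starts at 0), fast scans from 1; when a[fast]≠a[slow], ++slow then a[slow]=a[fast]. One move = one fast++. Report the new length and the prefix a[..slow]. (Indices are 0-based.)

slow=0 fast=1: a[fast]=5=a[slow] dup, fast++
slow=0 fast=2: a[fast]=5=a[slow] dup, fast++
slow=0 fast=3: a[fast]=7≠a[slow]=5 write a[1]=7, slow++,fast++
slow=1 fast=4: a[fast]=7=a[slow] dup, fast++
slow=1 fast=5: a[fast]=9≠a[slow]=7 write a[2]=9, slow++,fast++
slow=2 fast=6: a[fast]=11≠a[slow]=9 write a[3]=11, slow++,fast++
slow=3 fast=7: a[fast]=12≠a[slow]=11 write a[4]=12, slow++,fast++
slow=4 fast=8: a[fast]=13≠a[slow]=12 write a[5]=13, slow++,fast++
slow=5 fast=9: a[fast]=13=a[slow] dup, fast++
slow=5 fast=10: a[fast]=13=a[slow] dup, fast++

length 6; prefix = [5, 7, 9, 11, 12, 13]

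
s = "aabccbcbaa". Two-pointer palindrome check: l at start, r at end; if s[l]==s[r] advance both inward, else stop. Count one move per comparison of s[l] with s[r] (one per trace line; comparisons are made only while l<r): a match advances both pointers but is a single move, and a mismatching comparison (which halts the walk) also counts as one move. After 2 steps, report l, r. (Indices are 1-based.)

[1,10] 'a'=='a' → l++,r--
[2,9] 'a'=='a' → l++,r--

l=3, r=8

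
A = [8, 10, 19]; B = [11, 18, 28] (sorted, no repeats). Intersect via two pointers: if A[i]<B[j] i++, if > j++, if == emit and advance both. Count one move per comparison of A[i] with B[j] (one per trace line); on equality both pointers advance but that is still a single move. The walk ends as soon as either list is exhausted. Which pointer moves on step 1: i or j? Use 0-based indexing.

i=0 j=0: 8<11, i++

i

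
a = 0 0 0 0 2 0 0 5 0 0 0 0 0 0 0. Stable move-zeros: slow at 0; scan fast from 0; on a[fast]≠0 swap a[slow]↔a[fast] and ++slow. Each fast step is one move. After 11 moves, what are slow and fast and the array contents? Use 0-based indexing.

(s=0,f=0) a[fast]=0 → fast++
(s=0,f=1) a[fast]=0 → fast++
(s=0,f=2) a[fast]=0 → fast++
(s=0,f=3) a[fast]=0 → fast++
(s=0,f=4) a[fast]=2≠0 swap→a[0]=2 → slow++,fast++
(s=1,f=5) a[fast]=0 → fast++
(s=1,f=6) a[fast]=0 → fast++
(s=1,f=7) a[fast]=5≠0 swap→a[1]=5 → slow++,fast++
(s=2,f=8) a[fast]=0 → fast++
(s=2,f=9) a[fast]=0 → fast++
(s=2,f=10) a[fast]=0 → fast++

slow=2, fast=11, a=[2, 5, 0, 0, 0, 0, 0, 0, 0, 0, 0, 0, 0, 0, 0]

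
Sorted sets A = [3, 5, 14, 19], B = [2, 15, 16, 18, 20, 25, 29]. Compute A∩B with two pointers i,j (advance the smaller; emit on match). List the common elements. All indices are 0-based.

intersection = []

i=0 j=0: 3>2, j++
i=0 j=1: 3<15, i++
i=1 j=1: 5<15, i++
i=2 j=1: 14<15, i++
i=3 j=1: 19>15, j++
i=3 j=2: 19>16, j++
i=3 j=3: 19>18, j++
i=3 j=4: 19<20, i++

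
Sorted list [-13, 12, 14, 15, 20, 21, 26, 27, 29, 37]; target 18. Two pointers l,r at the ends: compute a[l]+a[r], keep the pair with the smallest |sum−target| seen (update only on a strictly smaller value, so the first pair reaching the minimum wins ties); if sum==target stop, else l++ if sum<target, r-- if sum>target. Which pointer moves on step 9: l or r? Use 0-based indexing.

[0,9] -13+37=24 d=6 * → r--
[0,8] -13+29=16 d=2 * → l++
[1,8] 12+29=41 d=23 → r--
[1,7] 12+27=39 d=21 → r--
[1,6] 12+26=38 d=20 → r--
[1,5] 12+21=33 d=15 → r--
[1,4] 12+20=32 d=14 → r--
[1,3] 12+15=27 d=9 → r--
[1,2] 12+14=26 d=8 → r--

r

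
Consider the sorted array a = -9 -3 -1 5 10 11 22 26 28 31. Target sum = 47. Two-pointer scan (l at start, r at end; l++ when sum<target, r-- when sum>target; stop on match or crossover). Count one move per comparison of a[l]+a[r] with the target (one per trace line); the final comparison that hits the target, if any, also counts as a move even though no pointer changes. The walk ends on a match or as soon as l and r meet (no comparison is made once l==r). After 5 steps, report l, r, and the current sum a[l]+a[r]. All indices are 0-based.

l=0 r=9: -9+31=22 <47, l++
l=1 r=9: -3+31=28 <47, l++
l=2 r=9: -1+31=30 <47, l++
l=3 r=9: 5+31=36 <47, l++
l=4 r=9: 10+31=41 <47, l++

l=5, r=9, sum=42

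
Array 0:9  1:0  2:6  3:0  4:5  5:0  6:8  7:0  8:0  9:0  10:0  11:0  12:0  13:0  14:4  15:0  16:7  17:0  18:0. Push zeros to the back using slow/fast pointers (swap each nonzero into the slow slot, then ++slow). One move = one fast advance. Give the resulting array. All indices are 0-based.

slow=0 fast=0: a[fast]=9≠0 swap→a[0]=9, slow++,fast++
slow=1 fast=1: a[fast]=0, fast++
slow=1 fast=2: a[fast]=6≠0 swap→a[1]=6, slow++,fast++
slow=2 fast=3: a[fast]=0, fast++
slow=2 fast=4: a[fast]=5≠0 swap→a[2]=5, slow++,fast++
slow=3 fast=5: a[fast]=0, fast++
slow=3 fast=6: a[fast]=8≠0 swap→a[3]=8, slow++,fast++
slow=4 fast=7: a[fast]=0, fast++
slow=4 fast=8: a[fast]=0, fast++
slow=4 fast=9: a[fast]=0, fast++
slow=4 fast=10: a[fast]=0, fast++
slow=4 fast=11: a[fast]=0, fast++
slow=4 fast=12: a[fast]=0, fast++
slow=4 fast=13: a[fast]=0, fast++
slow=4 fast=14: a[fast]=4≠0 swap→a[4]=4, slow++,fast++
slow=5 fast=15: a[fast]=0, fast++
slow=5 fast=16: a[fast]=7≠0 swap→a[5]=7, slow++,fast++
slow=6 fast=17: a[fast]=0, fast++
slow=6 fast=18: a[fast]=0, fast++

[9, 6, 5, 8, 4, 7, 0, 0, 0, 0, 0, 0, 0, 0, 0, 0, 0, 0, 0]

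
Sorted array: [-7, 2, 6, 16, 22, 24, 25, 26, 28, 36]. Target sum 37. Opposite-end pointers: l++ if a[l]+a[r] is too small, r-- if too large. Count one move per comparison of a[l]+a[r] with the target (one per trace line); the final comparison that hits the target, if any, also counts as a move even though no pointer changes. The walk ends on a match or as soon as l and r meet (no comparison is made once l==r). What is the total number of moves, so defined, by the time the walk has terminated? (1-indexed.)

9 moves

[1,10] -7+36=29 <37 → l++
[2,10] 2+36=38 >37 → r--
[2,9] 2+28=30 <37 → l++
[3,9] 6+28=34 <37 → l++
[4,9] 16+28=44 >37 → r--
[4,8] 16+26=42 >37 → r--
[4,7] 16+25=41 >37 → r--
[4,6] 16+24=40 >37 → r--
[4,5] 16+22=38 >37 → r--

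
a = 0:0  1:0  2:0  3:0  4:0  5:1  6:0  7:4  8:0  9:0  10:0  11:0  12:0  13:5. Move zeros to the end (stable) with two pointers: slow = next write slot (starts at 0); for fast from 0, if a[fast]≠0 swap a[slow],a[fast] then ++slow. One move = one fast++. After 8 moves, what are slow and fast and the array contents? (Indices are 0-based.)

slow=2, fast=8, a=[1, 4, 0, 0, 0, 0, 0, 0, 0, 0, 0, 0, 0, 5]

slow=0 fast=0: a[fast]=0, fast++
slow=0 fast=1: a[fast]=0, fast++
slow=0 fast=2: a[fast]=0, fast++
slow=0 fast=3: a[fast]=0, fast++
slow=0 fast=4: a[fast]=0, fast++
slow=0 fast=5: a[fast]=1≠0 swap→a[0]=1, slow++,fast++
slow=1 fast=6: a[fast]=0, fast++
slow=1 fast=7: a[fast]=4≠0 swap→a[1]=4, slow++,fast++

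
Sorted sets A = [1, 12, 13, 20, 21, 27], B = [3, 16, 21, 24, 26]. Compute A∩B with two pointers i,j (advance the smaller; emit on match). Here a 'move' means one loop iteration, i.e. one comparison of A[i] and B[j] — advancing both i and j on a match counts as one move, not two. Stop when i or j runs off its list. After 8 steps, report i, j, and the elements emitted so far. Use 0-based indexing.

i=5, j=4, emitted=[21]

[i=0,j=0] 1<3 → i++
[i=1,j=0] 12>3 → j++
[i=1,j=1] 12<16 → i++
[i=2,j=1] 13<16 → i++
[i=3,j=1] 20>16 → j++
[i=3,j=2] 20<21 → i++
[i=4,j=2] 21==21 emit → i++,j++
[i=5,j=3] 27>24 → j++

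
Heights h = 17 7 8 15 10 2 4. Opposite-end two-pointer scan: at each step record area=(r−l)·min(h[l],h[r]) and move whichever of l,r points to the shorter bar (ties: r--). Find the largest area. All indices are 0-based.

max area = 45

[0,6] min(17,4)*6=24 best=24 * → r--
[0,5] min(17,2)*5=10 best=24 → r--
[0,4] min(17,10)*4=40 best=40 * → r--
[0,3] min(17,15)*3=45 best=45 * → r--
[0,2] min(17,8)*2=16 best=45 → r--
[0,1] min(17,7)*1=7 best=45 → r--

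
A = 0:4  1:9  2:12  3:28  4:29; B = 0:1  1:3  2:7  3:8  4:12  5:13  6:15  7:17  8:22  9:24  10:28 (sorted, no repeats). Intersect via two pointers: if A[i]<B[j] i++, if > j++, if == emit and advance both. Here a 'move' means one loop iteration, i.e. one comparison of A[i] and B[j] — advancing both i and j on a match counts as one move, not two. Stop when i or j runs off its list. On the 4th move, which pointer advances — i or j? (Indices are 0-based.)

j

i=0 j=0: 4>1, j++
i=0 j=1: 4>3, j++
i=0 j=2: 4<7, i++
i=1 j=2: 9>7, j++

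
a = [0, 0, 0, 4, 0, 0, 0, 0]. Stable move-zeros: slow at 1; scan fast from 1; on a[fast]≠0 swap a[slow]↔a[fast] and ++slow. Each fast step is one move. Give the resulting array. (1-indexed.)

(s=1,f=1) a[fast]=0 → fast++
(s=1,f=2) a[fast]=0 → fast++
(s=1,f=3) a[fast]=0 → fast++
(s=1,f=4) a[fast]=4≠0 swap→a[1]=4 → slow++,fast++
(s=2,f=5) a[fast]=0 → fast++
(s=2,f=6) a[fast]=0 → fast++
(s=2,f=7) a[fast]=0 → fast++
(s=2,f=8) a[fast]=0 → fast++

[4, 0, 0, 0, 0, 0, 0, 0]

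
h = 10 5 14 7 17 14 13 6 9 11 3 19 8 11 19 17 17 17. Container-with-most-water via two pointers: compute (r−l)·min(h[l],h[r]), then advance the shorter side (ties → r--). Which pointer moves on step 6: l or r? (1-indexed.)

l=1 r=18: min(10,17)*17=170 best=170 *, l++
l=2 r=18: min(5,17)*16=80 best=170, l++
l=3 r=18: min(14,17)*15=210 best=210 *, l++
l=4 r=18: min(7,17)*14=98 best=210, l++
l=5 r=18: min(17,17)*13=221 best=221 *, r--
l=5 r=17: min(17,17)*12=204 best=221, r--

r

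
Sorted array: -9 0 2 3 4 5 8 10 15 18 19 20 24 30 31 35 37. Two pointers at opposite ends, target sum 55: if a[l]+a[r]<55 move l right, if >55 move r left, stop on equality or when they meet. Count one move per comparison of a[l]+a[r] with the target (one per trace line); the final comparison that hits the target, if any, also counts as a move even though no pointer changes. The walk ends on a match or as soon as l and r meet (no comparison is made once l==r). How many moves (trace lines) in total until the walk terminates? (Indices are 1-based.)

[1,17] -9+37=28 <55 → l++
[2,17] 0+37=37 <55 → l++
[3,17] 2+37=39 <55 → l++
[4,17] 3+37=40 <55 → l++
[5,17] 4+37=41 <55 → l++
[6,17] 5+37=42 <55 → l++
[7,17] 8+37=45 <55 → l++
[8,17] 10+37=47 <55 → l++
[9,17] 15+37=52 <55 → l++
[10,17] 18+37=55 → found

10 moves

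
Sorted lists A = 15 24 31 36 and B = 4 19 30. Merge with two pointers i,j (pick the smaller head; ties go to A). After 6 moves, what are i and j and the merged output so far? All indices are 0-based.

i=0 j=0: A[i]=15>B[j]=4 take 4, j++
i=0 j=1: A[i]=15<=B[j]=19 take 15, i++
i=1 j=1: A[i]=24>B[j]=19 take 19, j++
i=1 j=2: A[i]=24<=B[j]=30 take 24, i++
i=2 j=2: A[i]=31>B[j]=30 take 30, j++
i=2 j=3: B done, take A[i]=31, i++

i=3, j=3, merged so far=[4, 15, 19, 24, 30, 31]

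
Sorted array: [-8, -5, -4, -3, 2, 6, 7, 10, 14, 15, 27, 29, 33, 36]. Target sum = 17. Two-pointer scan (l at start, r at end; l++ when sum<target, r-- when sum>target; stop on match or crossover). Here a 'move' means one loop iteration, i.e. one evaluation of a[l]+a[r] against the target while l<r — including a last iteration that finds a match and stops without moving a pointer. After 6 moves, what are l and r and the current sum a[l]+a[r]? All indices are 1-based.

[1,14] -8+36=28 >17 → r--
[1,13] -8+33=25 >17 → r--
[1,12] -8+29=21 >17 → r--
[1,11] -8+27=19 >17 → r--
[1,10] -8+15=7 <17 → l++
[2,10] -5+15=10 <17 → l++

l=3, r=10, sum=11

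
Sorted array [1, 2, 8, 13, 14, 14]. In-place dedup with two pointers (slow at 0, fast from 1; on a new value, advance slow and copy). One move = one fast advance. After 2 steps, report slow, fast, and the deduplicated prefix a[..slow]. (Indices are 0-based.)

slow=0 fast=1: a[fast]=2≠a[slow]=1 write a[1]=2, slow++,fast++
slow=1 fast=2: a[fast]=8≠a[slow]=2 write a[2]=8, slow++,fast++

slow=2, fast=3, prefix=[1, 2, 8]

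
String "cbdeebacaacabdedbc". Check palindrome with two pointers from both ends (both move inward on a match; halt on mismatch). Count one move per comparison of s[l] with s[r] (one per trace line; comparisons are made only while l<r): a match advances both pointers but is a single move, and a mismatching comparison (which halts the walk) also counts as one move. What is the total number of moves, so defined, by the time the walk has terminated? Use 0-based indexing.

l=0 r=17: 'c'=='c', l++,r--
l=1 r=16: 'b'=='b', l++,r--
l=2 r=15: 'd'=='d', l++,r--
l=3 r=14: 'e'=='e', l++,r--
l=4 r=13: 'e'!='d', stop

5 moves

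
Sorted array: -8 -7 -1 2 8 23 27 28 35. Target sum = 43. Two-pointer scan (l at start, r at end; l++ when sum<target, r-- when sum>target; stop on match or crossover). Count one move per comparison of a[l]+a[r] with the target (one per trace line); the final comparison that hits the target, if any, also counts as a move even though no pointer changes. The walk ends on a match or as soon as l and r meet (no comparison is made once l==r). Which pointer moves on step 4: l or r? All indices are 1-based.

l

[1,9] -8+35=27 <43 → l++
[2,9] -7+35=28 <43 → l++
[3,9] -1+35=34 <43 → l++
[4,9] 2+35=37 <43 → l++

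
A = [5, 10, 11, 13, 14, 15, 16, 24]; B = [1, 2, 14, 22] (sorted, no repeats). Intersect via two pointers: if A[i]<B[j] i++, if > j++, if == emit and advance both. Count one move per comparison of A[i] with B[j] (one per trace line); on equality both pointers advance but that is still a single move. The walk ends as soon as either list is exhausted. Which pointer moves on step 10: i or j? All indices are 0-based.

j

i=0 j=0: 5>1, j++
i=0 j=1: 5>2, j++
i=0 j=2: 5<14, i++
i=1 j=2: 10<14, i++
i=2 j=2: 11<14, i++
i=3 j=2: 13<14, i++
i=4 j=2: 14==14 emit, i++,j++
i=5 j=3: 15<22, i++
i=6 j=3: 16<22, i++
i=7 j=3: 24>22, j++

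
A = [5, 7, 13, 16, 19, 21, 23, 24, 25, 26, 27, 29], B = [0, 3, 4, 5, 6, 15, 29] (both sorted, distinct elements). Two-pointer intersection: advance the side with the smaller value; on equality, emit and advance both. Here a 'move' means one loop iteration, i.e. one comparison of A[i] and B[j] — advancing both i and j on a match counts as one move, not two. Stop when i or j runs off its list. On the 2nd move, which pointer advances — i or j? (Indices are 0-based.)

j

[i=0,j=0] 5>0 → j++
[i=0,j=1] 5>3 → j++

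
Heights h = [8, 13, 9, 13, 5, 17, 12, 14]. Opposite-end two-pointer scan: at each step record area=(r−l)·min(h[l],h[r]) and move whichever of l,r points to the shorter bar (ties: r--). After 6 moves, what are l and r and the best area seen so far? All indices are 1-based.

l=6, r=7, best area=78

[1,8] min(8,14)*7=56 best=56 * → l++
[2,8] min(13,14)*6=78 best=78 * → l++
[3,8] min(9,14)*5=45 best=78 → l++
[4,8] min(13,14)*4=52 best=78 → l++
[5,8] min(5,14)*3=15 best=78 → l++
[6,8] min(17,14)*2=28 best=78 → r--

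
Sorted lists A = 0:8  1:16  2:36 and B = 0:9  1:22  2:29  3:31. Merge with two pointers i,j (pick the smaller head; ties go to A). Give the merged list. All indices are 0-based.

[i=0,j=0] A[i]=8<=B[j]=9 take 8 → i++
[i=1,j=0] A[i]=16>B[j]=9 take 9 → j++
[i=1,j=1] A[i]=16<=B[j]=22 take 16 → i++
[i=2,j=1] A[i]=36>B[j]=22 take 22 → j++
[i=2,j=2] A[i]=36>B[j]=29 take 29 → j++
[i=2,j=3] A[i]=36>B[j]=31 take 31 → j++
[i=2,j=4] B done, take A[i]=36 → i++

[8, 9, 16, 22, 29, 31, 36]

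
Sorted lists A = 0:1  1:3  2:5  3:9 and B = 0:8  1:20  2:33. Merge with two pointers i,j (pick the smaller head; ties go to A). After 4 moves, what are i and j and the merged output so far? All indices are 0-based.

i=3, j=1, merged so far=[1, 3, 5, 8]

i=0 j=0: A[i]=1<=B[j]=8 take 1, i++
i=1 j=0: A[i]=3<=B[j]=8 take 3, i++
i=2 j=0: A[i]=5<=B[j]=8 take 5, i++
i=3 j=0: A[i]=9>B[j]=8 take 8, j++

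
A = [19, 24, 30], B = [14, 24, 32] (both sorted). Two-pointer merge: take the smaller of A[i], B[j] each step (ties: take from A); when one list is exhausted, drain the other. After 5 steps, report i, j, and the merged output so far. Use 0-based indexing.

i=3, j=2, merged so far=[14, 19, 24, 24, 30]

[i=0,j=0] A[i]=19>B[j]=14 take 14 → j++
[i=0,j=1] A[i]=19<=B[j]=24 take 19 → i++
[i=1,j=1] A[i]=24<=B[j]=24 take 24 → i++
[i=2,j=1] A[i]=30>B[j]=24 take 24 → j++
[i=2,j=2] A[i]=30<=B[j]=32 take 30 → i++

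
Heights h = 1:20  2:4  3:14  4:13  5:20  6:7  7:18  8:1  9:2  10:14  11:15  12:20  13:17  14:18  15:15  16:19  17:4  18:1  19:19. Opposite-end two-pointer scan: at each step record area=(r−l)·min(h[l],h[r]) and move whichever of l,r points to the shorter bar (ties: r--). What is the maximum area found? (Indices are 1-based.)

[1,19] min(20,19)*18=342 best=342 * → r--
[1,18] min(20,1)*17=17 best=342 → r--
[1,17] min(20,4)*16=64 best=342 → r--
[1,16] min(20,19)*15=285 best=342 → r--
[1,15] min(20,15)*14=210 best=342 → r--
[1,14] min(20,18)*13=234 best=342 → r--
[1,13] min(20,17)*12=204 best=342 → r--
[1,12] min(20,20)*11=220 best=342 → r--
[1,11] min(20,15)*10=150 best=342 → r--
[1,10] min(20,14)*9=126 best=342 → r--
[1,9] min(20,2)*8=16 best=342 → r--
[1,8] min(20,1)*7=7 best=342 → r--
[1,7] min(20,18)*6=108 best=342 → r--
[1,6] min(20,7)*5=35 best=342 → r--
[1,5] min(20,20)*4=80 best=342 → r--
[1,4] min(20,13)*3=39 best=342 → r--
[1,3] min(20,14)*2=28 best=342 → r--
[1,2] min(20,4)*1=4 best=342 → r--

max area = 342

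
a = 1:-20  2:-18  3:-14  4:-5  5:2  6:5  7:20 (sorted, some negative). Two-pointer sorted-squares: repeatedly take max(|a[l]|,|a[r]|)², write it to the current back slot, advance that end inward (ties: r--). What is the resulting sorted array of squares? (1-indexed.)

[4, 25, 25, 196, 324, 400, 400]

l=1 r=7: |-20|<=|20| out[7]=400, r--
l=1 r=6: |-20|>|5| out[6]=400, l++
l=2 r=6: |-18|>|5| out[5]=324, l++
l=3 r=6: |-14|>|5| out[4]=196, l++
l=4 r=6: |-5|<=|5| out[3]=25, r--
l=4 r=5: |-5|>|2| out[2]=25, l++
l=5 r=5: |2|<=|2| out[1]=4, r--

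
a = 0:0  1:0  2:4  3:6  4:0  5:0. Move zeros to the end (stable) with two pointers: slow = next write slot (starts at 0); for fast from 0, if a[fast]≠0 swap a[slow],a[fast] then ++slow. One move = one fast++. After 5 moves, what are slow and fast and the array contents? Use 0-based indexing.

slow=2, fast=5, a=[4, 6, 0, 0, 0, 0]

(s=0,f=0) a[fast]=0 → fast++
(s=0,f=1) a[fast]=0 → fast++
(s=0,f=2) a[fast]=4≠0 swap→a[0]=4 → slow++,fast++
(s=1,f=3) a[fast]=6≠0 swap→a[1]=6 → slow++,fast++
(s=2,f=4) a[fast]=0 → fast++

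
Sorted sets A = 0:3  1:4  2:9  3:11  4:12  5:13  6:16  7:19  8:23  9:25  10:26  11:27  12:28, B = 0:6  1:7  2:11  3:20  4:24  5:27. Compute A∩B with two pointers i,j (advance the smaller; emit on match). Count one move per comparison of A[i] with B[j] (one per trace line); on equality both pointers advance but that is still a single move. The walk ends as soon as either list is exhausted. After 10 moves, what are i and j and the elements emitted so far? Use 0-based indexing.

i=8, j=3, emitted=[11]

[i=0,j=0] 3<6 → i++
[i=1,j=0] 4<6 → i++
[i=2,j=0] 9>6 → j++
[i=2,j=1] 9>7 → j++
[i=2,j=2] 9<11 → i++
[i=3,j=2] 11==11 emit → i++,j++
[i=4,j=3] 12<20 → i++
[i=5,j=3] 13<20 → i++
[i=6,j=3] 16<20 → i++
[i=7,j=3] 19<20 → i++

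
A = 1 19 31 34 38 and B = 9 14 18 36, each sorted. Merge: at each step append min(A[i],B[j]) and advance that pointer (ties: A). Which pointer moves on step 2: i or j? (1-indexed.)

i=1 j=1: A[i]=1<=B[j]=9 take 1, i++
i=2 j=1: A[i]=19>B[j]=9 take 9, j++

j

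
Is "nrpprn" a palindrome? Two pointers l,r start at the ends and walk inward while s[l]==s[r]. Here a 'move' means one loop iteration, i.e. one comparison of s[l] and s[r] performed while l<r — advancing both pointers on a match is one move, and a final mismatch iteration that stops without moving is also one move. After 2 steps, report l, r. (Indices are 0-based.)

[0,5] 'n'=='n' → l++,r--
[1,4] 'r'=='r' → l++,r--

l=2, r=3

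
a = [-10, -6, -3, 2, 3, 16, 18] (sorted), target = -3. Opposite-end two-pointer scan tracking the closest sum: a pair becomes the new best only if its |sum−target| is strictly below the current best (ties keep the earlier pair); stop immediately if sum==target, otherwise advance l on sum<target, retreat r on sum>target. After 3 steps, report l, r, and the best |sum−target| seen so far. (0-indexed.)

l=0 r=6: -10+18=8 d=11 *, r--
l=0 r=5: -10+16=6 d=9 *, r--
l=0 r=4: -10+3=-7 d=4 *, l++

l=1, r=4, best |Δ|=4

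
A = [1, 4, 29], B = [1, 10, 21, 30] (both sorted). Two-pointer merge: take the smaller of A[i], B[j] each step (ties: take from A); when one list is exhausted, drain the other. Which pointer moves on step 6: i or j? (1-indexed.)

[i=1,j=1] A[i]=1<=B[j]=1 take 1 → i++
[i=2,j=1] A[i]=4>B[j]=1 take 1 → j++
[i=2,j=2] A[i]=4<=B[j]=10 take 4 → i++
[i=3,j=2] A[i]=29>B[j]=10 take 10 → j++
[i=3,j=3] A[i]=29>B[j]=21 take 21 → j++
[i=3,j=4] A[i]=29<=B[j]=30 take 29 → i++

i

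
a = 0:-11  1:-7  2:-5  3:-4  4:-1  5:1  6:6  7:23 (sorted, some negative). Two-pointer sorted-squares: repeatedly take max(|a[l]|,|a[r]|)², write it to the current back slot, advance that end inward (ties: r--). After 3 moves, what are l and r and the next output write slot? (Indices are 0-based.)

l=2, r=6, next write slot=4

l=0 r=7: |-11|<=|23| out[7]=529, r--
l=0 r=6: |-11|>|6| out[6]=121, l++
l=1 r=6: |-7|>|6| out[5]=49, l++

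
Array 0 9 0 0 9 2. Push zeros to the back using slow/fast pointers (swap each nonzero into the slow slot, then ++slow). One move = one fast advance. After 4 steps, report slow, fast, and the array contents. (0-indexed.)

slow=0 fast=0: a[fast]=0, fast++
slow=0 fast=1: a[fast]=9≠0 swap→a[0]=9, slow++,fast++
slow=1 fast=2: a[fast]=0, fast++
slow=1 fast=3: a[fast]=0, fast++

slow=1, fast=4, a=[9, 0, 0, 0, 9, 2]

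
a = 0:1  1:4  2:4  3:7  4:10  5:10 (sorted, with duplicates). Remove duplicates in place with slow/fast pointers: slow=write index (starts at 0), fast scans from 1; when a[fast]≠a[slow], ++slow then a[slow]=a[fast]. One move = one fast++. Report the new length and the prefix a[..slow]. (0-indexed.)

slow=0 fast=1: a[fast]=4≠a[slow]=1 write a[1]=4, slow++,fast++
slow=1 fast=2: a[fast]=4=a[slow] dup, fast++
slow=1 fast=3: a[fast]=7≠a[slow]=4 write a[2]=7, slow++,fast++
slow=2 fast=4: a[fast]=10≠a[slow]=7 write a[3]=10, slow++,fast++
slow=3 fast=5: a[fast]=10=a[slow] dup, fast++

length 4; prefix = [1, 4, 7, 10]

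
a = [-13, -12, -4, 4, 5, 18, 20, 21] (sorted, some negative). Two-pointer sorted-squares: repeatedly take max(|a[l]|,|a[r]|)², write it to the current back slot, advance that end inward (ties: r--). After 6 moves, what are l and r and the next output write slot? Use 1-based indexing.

[1,8] |-13|<=|21| out[8]=441 → r--
[1,7] |-13|<=|20| out[7]=400 → r--
[1,6] |-13|<=|18| out[6]=324 → r--
[1,5] |-13|>|5| out[5]=169 → l++
[2,5] |-12|>|5| out[4]=144 → l++
[3,5] |-4|<=|5| out[3]=25 → r--

l=3, r=4, next write slot=2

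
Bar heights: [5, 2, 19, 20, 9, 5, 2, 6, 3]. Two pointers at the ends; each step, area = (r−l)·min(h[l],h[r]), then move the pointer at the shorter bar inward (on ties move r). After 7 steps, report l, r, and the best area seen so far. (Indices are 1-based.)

l=3, r=4, best area=35

[1,9] min(5,3)*8=24 best=24 * → r--
[1,8] min(5,6)*7=35 best=35 * → l++
[2,8] min(2,6)*6=12 best=35 → l++
[3,8] min(19,6)*5=30 best=35 → r--
[3,7] min(19,2)*4=8 best=35 → r--
[3,6] min(19,5)*3=15 best=35 → r--
[3,5] min(19,9)*2=18 best=35 → r--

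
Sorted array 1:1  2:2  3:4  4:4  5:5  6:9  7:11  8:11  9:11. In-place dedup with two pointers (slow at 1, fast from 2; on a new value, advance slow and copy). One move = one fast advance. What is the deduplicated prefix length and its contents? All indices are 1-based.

(s=1,f=2) a[fast]=2≠a[slow]=1 write a[2]=2 → slow++,fast++
(s=2,f=3) a[fast]=4≠a[slow]=2 write a[3]=4 → slow++,fast++
(s=3,f=4) a[fast]=4=a[slow] dup → fast++
(s=3,f=5) a[fast]=5≠a[slow]=4 write a[4]=5 → slow++,fast++
(s=4,f=6) a[fast]=9≠a[slow]=5 write a[5]=9 → slow++,fast++
(s=5,f=7) a[fast]=11≠a[slow]=9 write a[6]=11 → slow++,fast++
(s=6,f=8) a[fast]=11=a[slow] dup → fast++
(s=6,f=9) a[fast]=11=a[slow] dup → fast++

length 6; prefix = [1, 2, 4, 5, 9, 11]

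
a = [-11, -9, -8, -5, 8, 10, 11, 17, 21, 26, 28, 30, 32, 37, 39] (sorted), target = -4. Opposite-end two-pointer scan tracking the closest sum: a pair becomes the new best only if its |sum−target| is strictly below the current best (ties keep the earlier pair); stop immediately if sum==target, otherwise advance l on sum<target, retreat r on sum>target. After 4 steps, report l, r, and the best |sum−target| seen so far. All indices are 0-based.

[0,14] -11+39=28 d=32 * → r--
[0,13] -11+37=26 d=30 * → r--
[0,12] -11+32=21 d=25 * → r--
[0,11] -11+30=19 d=23 * → r--

l=0, r=10, best |Δ|=23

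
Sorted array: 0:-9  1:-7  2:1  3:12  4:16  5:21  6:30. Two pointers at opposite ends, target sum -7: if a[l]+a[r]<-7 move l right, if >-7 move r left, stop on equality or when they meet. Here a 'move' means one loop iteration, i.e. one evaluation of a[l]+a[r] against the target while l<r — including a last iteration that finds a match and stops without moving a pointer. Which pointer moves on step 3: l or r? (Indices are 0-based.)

[0,6] -9+30=21 >-7 → r--
[0,5] -9+21=12 >-7 → r--
[0,4] -9+16=7 >-7 → r--

r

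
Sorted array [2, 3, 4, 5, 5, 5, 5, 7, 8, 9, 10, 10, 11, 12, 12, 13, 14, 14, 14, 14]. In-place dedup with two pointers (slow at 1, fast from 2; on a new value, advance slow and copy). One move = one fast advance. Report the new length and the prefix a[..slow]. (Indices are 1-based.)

slow=1 fast=2: a[fast]=3≠a[slow]=2 write a[2]=3, slow++,fast++
slow=2 fast=3: a[fast]=4≠a[slow]=3 write a[3]=4, slow++,fast++
slow=3 fast=4: a[fast]=5≠a[slow]=4 write a[4]=5, slow++,fast++
slow=4 fast=5: a[fast]=5=a[slow] dup, fast++
slow=4 fast=6: a[fast]=5=a[slow] dup, fast++
slow=4 fast=7: a[fast]=5=a[slow] dup, fast++
slow=4 fast=8: a[fast]=7≠a[slow]=5 write a[5]=7, slow++,fast++
slow=5 fast=9: a[fast]=8≠a[slow]=7 write a[6]=8, slow++,fast++
slow=6 fast=10: a[fast]=9≠a[slow]=8 write a[7]=9, slow++,fast++
slow=7 fast=11: a[fast]=10≠a[slow]=9 write a[8]=10, slow++,fast++
slow=8 fast=12: a[fast]=10=a[slow] dup, fast++
slow=8 fast=13: a[fast]=11≠a[slow]=10 write a[9]=11, slow++,fast++
slow=9 fast=14: a[fast]=12≠a[slow]=11 write a[10]=12, slow++,fast++
slow=10 fast=15: a[fast]=12=a[slow] dup, fast++
slow=10 fast=16: a[fast]=13≠a[slow]=12 write a[11]=13, slow++,fast++
slow=11 fast=17: a[fast]=14≠a[slow]=13 write a[12]=14, slow++,fast++
slow=12 fast=18: a[fast]=14=a[slow] dup, fast++
slow=12 fast=19: a[fast]=14=a[slow] dup, fast++
slow=12 fast=20: a[fast]=14=a[slow] dup, fast++

length 12; prefix = [2, 3, 4, 5, 7, 8, 9, 10, 11, 12, 13, 14]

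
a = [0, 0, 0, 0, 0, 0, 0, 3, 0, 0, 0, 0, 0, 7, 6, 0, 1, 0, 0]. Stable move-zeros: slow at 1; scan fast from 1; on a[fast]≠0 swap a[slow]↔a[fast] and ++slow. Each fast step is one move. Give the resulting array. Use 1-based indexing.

(s=1,f=1) a[fast]=0 → fast++
(s=1,f=2) a[fast]=0 → fast++
(s=1,f=3) a[fast]=0 → fast++
(s=1,f=4) a[fast]=0 → fast++
(s=1,f=5) a[fast]=0 → fast++
(s=1,f=6) a[fast]=0 → fast++
(s=1,f=7) a[fast]=0 → fast++
(s=1,f=8) a[fast]=3≠0 swap→a[1]=3 → slow++,fast++
(s=2,f=9) a[fast]=0 → fast++
(s=2,f=10) a[fast]=0 → fast++
(s=2,f=11) a[fast]=0 → fast++
(s=2,f=12) a[fast]=0 → fast++
(s=2,f=13) a[fast]=0 → fast++
(s=2,f=14) a[fast]=7≠0 swap→a[2]=7 → slow++,fast++
(s=3,f=15) a[fast]=6≠0 swap→a[3]=6 → slow++,fast++
(s=4,f=16) a[fast]=0 → fast++
(s=4,f=17) a[fast]=1≠0 swap→a[4]=1 → slow++,fast++
(s=5,f=18) a[fast]=0 → fast++
(s=5,f=19) a[fast]=0 → fast++

[3, 7, 6, 1, 0, 0, 0, 0, 0, 0, 0, 0, 0, 0, 0, 0, 0, 0, 0]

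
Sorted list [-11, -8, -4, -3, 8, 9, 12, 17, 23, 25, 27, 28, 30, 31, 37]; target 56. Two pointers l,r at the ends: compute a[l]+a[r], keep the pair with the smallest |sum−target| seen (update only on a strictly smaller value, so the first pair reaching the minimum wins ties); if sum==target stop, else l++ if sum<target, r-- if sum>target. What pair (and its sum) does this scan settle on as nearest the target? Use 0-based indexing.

[0,14] -11+37=26 d=30 * → l++
[1,14] -8+37=29 d=27 * → l++
[2,14] -4+37=33 d=23 * → l++
[3,14] -3+37=34 d=22 * → l++
[4,14] 8+37=45 d=11 * → l++
[5,14] 9+37=46 d=10 * → l++
[6,14] 12+37=49 d=7 * → l++
[7,14] 17+37=54 d=2 * → l++
[8,14] 23+37=60 d=4 → r--
[8,13] 23+31=54 d=2 → l++
[9,13] 25+31=56 d=0 * → stop

pair (25, 31) with sum 56 (|Δ|=0)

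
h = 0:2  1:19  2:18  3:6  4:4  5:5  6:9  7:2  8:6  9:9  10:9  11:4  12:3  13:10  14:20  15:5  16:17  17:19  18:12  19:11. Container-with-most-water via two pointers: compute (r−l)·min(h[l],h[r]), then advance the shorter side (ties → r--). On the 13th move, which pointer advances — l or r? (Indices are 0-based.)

l

l=0 r=19: min(2,11)*19=38 best=38 *, l++
l=1 r=19: min(19,11)*18=198 best=198 *, r--
l=1 r=18: min(19,12)*17=204 best=204 *, r--
l=1 r=17: min(19,19)*16=304 best=304 *, r--
l=1 r=16: min(19,17)*15=255 best=304, r--
l=1 r=15: min(19,5)*14=70 best=304, r--
l=1 r=14: min(19,20)*13=247 best=304, l++
l=2 r=14: min(18,20)*12=216 best=304, l++
l=3 r=14: min(6,20)*11=66 best=304, l++
l=4 r=14: min(4,20)*10=40 best=304, l++
l=5 r=14: min(5,20)*9=45 best=304, l++
l=6 r=14: min(9,20)*8=72 best=304, l++
l=7 r=14: min(2,20)*7=14 best=304, l++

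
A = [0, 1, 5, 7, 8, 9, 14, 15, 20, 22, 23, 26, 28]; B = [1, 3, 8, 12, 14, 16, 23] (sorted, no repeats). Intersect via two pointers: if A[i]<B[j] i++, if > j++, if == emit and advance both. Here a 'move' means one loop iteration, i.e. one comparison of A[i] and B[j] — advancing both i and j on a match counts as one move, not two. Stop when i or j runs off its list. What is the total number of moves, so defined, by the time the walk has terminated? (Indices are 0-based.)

14 moves

i=0 j=0: 0<1, i++
i=1 j=0: 1==1 emit, i++,j++
i=2 j=1: 5>3, j++
i=2 j=2: 5<8, i++
i=3 j=2: 7<8, i++
i=4 j=2: 8==8 emit, i++,j++
i=5 j=3: 9<12, i++
i=6 j=3: 14>12, j++
i=6 j=4: 14==14 emit, i++,j++
i=7 j=5: 15<16, i++
i=8 j=5: 20>16, j++
i=8 j=6: 20<23, i++
i=9 j=6: 22<23, i++
i=10 j=6: 23==23 emit, i++,j++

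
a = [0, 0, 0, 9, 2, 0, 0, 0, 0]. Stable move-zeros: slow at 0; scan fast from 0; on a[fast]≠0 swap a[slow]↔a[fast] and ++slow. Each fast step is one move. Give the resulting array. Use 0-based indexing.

[9, 2, 0, 0, 0, 0, 0, 0, 0]

slow=0 fast=0: a[fast]=0, fast++
slow=0 fast=1: a[fast]=0, fast++
slow=0 fast=2: a[fast]=0, fast++
slow=0 fast=3: a[fast]=9≠0 swap→a[0]=9, slow++,fast++
slow=1 fast=4: a[fast]=2≠0 swap→a[1]=2, slow++,fast++
slow=2 fast=5: a[fast]=0, fast++
slow=2 fast=6: a[fast]=0, fast++
slow=2 fast=7: a[fast]=0, fast++
slow=2 fast=8: a[fast]=0, fast++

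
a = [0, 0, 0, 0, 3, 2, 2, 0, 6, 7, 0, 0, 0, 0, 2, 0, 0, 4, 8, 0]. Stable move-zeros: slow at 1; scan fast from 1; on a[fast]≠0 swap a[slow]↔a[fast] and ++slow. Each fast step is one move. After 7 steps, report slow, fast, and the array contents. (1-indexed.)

slow=1 fast=1: a[fast]=0, fast++
slow=1 fast=2: a[fast]=0, fast++
slow=1 fast=3: a[fast]=0, fast++
slow=1 fast=4: a[fast]=0, fast++
slow=1 fast=5: a[fast]=3≠0 swap→a[1]=3, slow++,fast++
slow=2 fast=6: a[fast]=2≠0 swap→a[2]=2, slow++,fast++
slow=3 fast=7: a[fast]=2≠0 swap→a[3]=2, slow++,fast++

slow=4, fast=8, a=[3, 2, 2, 0, 0, 0, 0, 0, 6, 7, 0, 0, 0, 0, 2, 0, 0, 4, 8, 0]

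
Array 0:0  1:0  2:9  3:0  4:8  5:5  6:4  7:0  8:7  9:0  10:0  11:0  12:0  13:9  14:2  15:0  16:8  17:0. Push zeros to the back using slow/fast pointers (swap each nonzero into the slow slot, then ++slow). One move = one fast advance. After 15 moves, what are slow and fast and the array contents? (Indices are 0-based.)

(s=0,f=0) a[fast]=0 → fast++
(s=0,f=1) a[fast]=0 → fast++
(s=0,f=2) a[fast]=9≠0 swap→a[0]=9 → slow++,fast++
(s=1,f=3) a[fast]=0 → fast++
(s=1,f=4) a[fast]=8≠0 swap→a[1]=8 → slow++,fast++
(s=2,f=5) a[fast]=5≠0 swap→a[2]=5 → slow++,fast++
(s=3,f=6) a[fast]=4≠0 swap→a[3]=4 → slow++,fast++
(s=4,f=7) a[fast]=0 → fast++
(s=4,f=8) a[fast]=7≠0 swap→a[4]=7 → slow++,fast++
(s=5,f=9) a[fast]=0 → fast++
(s=5,f=10) a[fast]=0 → fast++
(s=5,f=11) a[fast]=0 → fast++
(s=5,f=12) a[fast]=0 → fast++
(s=5,f=13) a[fast]=9≠0 swap→a[5]=9 → slow++,fast++
(s=6,f=14) a[fast]=2≠0 swap→a[6]=2 → slow++,fast++

slow=7, fast=15, a=[9, 8, 5, 4, 7, 9, 2, 0, 0, 0, 0, 0, 0, 0, 0, 0, 8, 0]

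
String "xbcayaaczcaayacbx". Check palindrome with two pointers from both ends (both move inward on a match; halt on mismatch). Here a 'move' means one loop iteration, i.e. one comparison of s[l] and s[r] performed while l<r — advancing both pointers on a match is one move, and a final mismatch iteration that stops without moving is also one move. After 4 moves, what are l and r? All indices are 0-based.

l=4, r=12

l=0 r=16: 'x'=='x', l++,r--
l=1 r=15: 'b'=='b', l++,r--
l=2 r=14: 'c'=='c', l++,r--
l=3 r=13: 'a'=='a', l++,r--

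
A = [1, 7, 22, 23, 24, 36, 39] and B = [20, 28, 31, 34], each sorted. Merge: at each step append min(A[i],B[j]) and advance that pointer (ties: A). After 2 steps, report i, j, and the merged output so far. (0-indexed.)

i=2, j=0, merged so far=[1, 7]

i=0 j=0: A[i]=1<=B[j]=20 take 1, i++
i=1 j=0: A[i]=7<=B[j]=20 take 7, i++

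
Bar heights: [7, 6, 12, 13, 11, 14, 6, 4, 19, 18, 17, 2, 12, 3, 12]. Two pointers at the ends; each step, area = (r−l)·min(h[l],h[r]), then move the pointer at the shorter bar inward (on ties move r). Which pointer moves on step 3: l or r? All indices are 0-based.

[0,14] min(7,12)*14=98 best=98 * → l++
[1,14] min(6,12)*13=78 best=98 → l++
[2,14] min(12,12)*12=144 best=144 * → r--

r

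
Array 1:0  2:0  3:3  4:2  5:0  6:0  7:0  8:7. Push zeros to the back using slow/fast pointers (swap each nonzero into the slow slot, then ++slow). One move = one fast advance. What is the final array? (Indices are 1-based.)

[3, 2, 7, 0, 0, 0, 0, 0]

(s=1,f=1) a[fast]=0 → fast++
(s=1,f=2) a[fast]=0 → fast++
(s=1,f=3) a[fast]=3≠0 swap→a[1]=3 → slow++,fast++
(s=2,f=4) a[fast]=2≠0 swap→a[2]=2 → slow++,fast++
(s=3,f=5) a[fast]=0 → fast++
(s=3,f=6) a[fast]=0 → fast++
(s=3,f=7) a[fast]=0 → fast++
(s=3,f=8) a[fast]=7≠0 swap→a[3]=7 → slow++,fast++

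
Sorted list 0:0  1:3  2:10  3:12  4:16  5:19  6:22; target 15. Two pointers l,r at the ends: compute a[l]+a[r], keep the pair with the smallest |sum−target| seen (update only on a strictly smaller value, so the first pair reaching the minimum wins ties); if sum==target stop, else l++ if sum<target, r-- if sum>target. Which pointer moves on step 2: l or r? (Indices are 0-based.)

r

l=0 r=6: 0+22=22 d=7 *, r--
l=0 r=5: 0+19=19 d=4 *, r--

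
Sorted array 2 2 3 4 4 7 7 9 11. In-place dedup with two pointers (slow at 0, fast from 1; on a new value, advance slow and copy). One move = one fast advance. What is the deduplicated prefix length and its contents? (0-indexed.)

slow=0 fast=1: a[fast]=2=a[slow] dup, fast++
slow=0 fast=2: a[fast]=3≠a[slow]=2 write a[1]=3, slow++,fast++
slow=1 fast=3: a[fast]=4≠a[slow]=3 write a[2]=4, slow++,fast++
slow=2 fast=4: a[fast]=4=a[slow] dup, fast++
slow=2 fast=5: a[fast]=7≠a[slow]=4 write a[3]=7, slow++,fast++
slow=3 fast=6: a[fast]=7=a[slow] dup, fast++
slow=3 fast=7: a[fast]=9≠a[slow]=7 write a[4]=9, slow++,fast++
slow=4 fast=8: a[fast]=11≠a[slow]=9 write a[5]=11, slow++,fast++

length 6; prefix = [2, 3, 4, 7, 9, 11]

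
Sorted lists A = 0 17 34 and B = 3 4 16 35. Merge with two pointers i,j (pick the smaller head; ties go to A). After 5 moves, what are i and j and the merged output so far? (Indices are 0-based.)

i=0 j=0: A[i]=0<=B[j]=3 take 0, i++
i=1 j=0: A[i]=17>B[j]=3 take 3, j++
i=1 j=1: A[i]=17>B[j]=4 take 4, j++
i=1 j=2: A[i]=17>B[j]=16 take 16, j++
i=1 j=3: A[i]=17<=B[j]=35 take 17, i++

i=2, j=3, merged so far=[0, 3, 4, 16, 17]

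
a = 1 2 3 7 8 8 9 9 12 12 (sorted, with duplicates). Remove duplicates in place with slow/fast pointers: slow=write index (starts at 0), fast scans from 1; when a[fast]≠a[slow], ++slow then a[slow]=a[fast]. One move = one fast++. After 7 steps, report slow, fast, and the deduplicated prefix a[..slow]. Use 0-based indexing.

slow=5, fast=8, prefix=[1, 2, 3, 7, 8, 9]

slow=0 fast=1: a[fast]=2≠a[slow]=1 write a[1]=2, slow++,fast++
slow=1 fast=2: a[fast]=3≠a[slow]=2 write a[2]=3, slow++,fast++
slow=2 fast=3: a[fast]=7≠a[slow]=3 write a[3]=7, slow++,fast++
slow=3 fast=4: a[fast]=8≠a[slow]=7 write a[4]=8, slow++,fast++
slow=4 fast=5: a[fast]=8=a[slow] dup, fast++
slow=4 fast=6: a[fast]=9≠a[slow]=8 write a[5]=9, slow++,fast++
slow=5 fast=7: a[fast]=9=a[slow] dup, fast++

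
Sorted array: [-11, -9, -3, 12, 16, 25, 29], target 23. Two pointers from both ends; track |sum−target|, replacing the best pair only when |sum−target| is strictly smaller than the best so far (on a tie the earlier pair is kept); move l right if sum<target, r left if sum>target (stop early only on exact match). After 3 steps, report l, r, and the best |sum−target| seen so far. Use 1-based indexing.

l=3, r=6, best |Δ|=3

l=1 r=7: -11+29=18 d=5 *, l++
l=2 r=7: -9+29=20 d=3 *, l++
l=3 r=7: -3+29=26 d=3, r--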